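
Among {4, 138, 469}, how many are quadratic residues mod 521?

(4/521) = +1 → QR.
(138/521) = +1 → QR.
(469/521) = +1 → QR.
Total quadratic residues among the 3: 3.

3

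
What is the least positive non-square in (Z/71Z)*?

(2/71) = +1, so 2 is a residue.
(3/71) = +1, so 3 is a residue.
(4/71) = +1, so 4 is a residue.
(5/71) = +1, so 5 is a residue.
(6/71) = +1, so 6 is a residue.
(7/71) = −1, so 7 is the smallest positive non-residue mod 71.

7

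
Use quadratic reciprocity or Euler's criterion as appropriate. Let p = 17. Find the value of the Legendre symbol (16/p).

1

Euler's criterion: (16/17) ≡ 16^8 (mod 17).
16^2 ≡ 1 (mod 17)
16^4 ≡ 1 (mod 17)
16^8 ≡ 1 (mod 17)
16^8 = 16^(8) ≡ 1 (mod 17).
Result is 1, so (16/17) = 1.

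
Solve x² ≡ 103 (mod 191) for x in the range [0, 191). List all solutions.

Since 191 ≡ 3 (mod 4), a square root of 103 is 103^((191+1)/4) = 103^48 mod 191.
Repeated squaring: 103^2≡104, 103^4≡120, 103^8≡75, 103^16≡86, 103^32≡138 (mod 191).
103^48 = 103^(32+16) ≡ 26 (mod 191).
Check: 26² = 676 ≡ 103 (mod 191). The two roots are 26 and 165.

26, 165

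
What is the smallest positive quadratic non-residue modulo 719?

(2/719) = +1, so 2 is a residue.
(3/719) = +1, so 3 is a residue.
(4/719) = +1, so 4 is a residue.
(5/719) = +1, so 5 is a residue.
(6/719) = +1, so 6 is a residue.
(7/719) = +1, so 7 is a residue.
(8/719) = +1, so 8 is a residue.
(9/719) = +1, so 9 is a residue.
(10/719) = +1, so 10 is a residue.
(11/719) = −1, so 11 is the smallest positive non-residue mod 719.

11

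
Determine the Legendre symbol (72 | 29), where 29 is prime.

-1

First reduce: 72 ≡ 14 (mod 29).
Pull out 2: since 29 ≡ 5 (mod 8), (2/29) = -1.
Reciprocity: 7 ≡ 3 and 29 ≡ 1 (mod 4), so (7/29) = +(29/7).
Reduce top mod 7: now compute (1/7).
Reached (1/7) = 1. Collecting the sign flips along the way, the symbol is -1.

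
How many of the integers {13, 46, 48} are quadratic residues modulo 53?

2

(13/53) = +1 → QR.
(46/53) = +1 → QR.
(48/53) = -1 → non-residue.
Total quadratic residues among the 3: 2.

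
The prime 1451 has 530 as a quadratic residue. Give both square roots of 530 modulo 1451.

Since 1451 ≡ 3 (mod 4), a square root of 530 is 530^((1451+1)/4) = 530^363 mod 1451.
Repeated squaring: 530^2≡857, 530^4≡243, 530^8≡1009, 530^16≡930, 530^32≡104, 530^64≡659, 530^128≡432, 530^256≡896 (mod 1451).
530^363 = 530^(256+64+32+8+2+1) ≡ 354 (mod 1451).
Check: 354² = 125316 ≡ 530 (mod 1451). The two roots are 354 and 1097.

354, 1097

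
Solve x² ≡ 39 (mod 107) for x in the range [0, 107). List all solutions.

Since 107 ≡ 3 (mod 4), a square root of 39 is 39^((107+1)/4) = 39^27 mod 107.
Repeated squaring: 39^2≡23, 39^4≡101, 39^8≡36, 39^16≡12 (mod 107).
39^27 = 39^(16+8+2+1) ≡ 57 (mod 107).
Check: 57² = 3249 ≡ 39 (mod 107). The two roots are 50 and 57.

50, 57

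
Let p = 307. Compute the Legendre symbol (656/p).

1

Euler's criterion: (656/307) ≡ 42^153 (mod 307).
42^2 ≡ 229 (mod 307)
42^4 ≡ 251 (mod 307)
42^8 ≡ 66 (mod 307)
42^16 ≡ 58 (mod 307)
42^32 ≡ 294 (mod 307)
42^64 ≡ 169 (mod 307)
42^128 ≡ 10 (mod 307)
42^153 = 42^(128+16+8+1) ≡ 1 (mod 307).
Result is 1, so (656/307) = 1.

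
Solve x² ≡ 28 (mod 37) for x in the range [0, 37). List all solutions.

18, 19

37 ≡ 1 (mod 4), so we find a root by search.
Trying successive values, 18² = 324 ≡ 28 (mod 37). The other root is 37 − 18 = 19.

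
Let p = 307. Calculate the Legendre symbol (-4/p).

Euler's criterion: (-4/307) ≡ 303^153 (mod 307).
303^2 ≡ 16 (mod 307)
303^4 ≡ 256 (mod 307)
303^8 ≡ 145 (mod 307)
303^16 ≡ 149 (mod 307)
303^32 ≡ 97 (mod 307)
303^64 ≡ 199 (mod 307)
303^128 ≡ 305 (mod 307)
303^153 = 303^(128+16+8+1) ≡ 306 (mod 307).
Result is 306 ≡ −1, so (-4/307) = −1.

-1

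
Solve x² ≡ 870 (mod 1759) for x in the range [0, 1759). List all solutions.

Since 1759 ≡ 3 (mod 4), a square root of 870 is 870^((1759+1)/4) = 870^440 mod 1759.
Repeated squaring: 870^2≡530, 870^4≡1219, 870^8≡1365, 870^16≡444, 870^32≡128, 870^64≡553, 870^128≡1502, 870^256≡966 (mod 1759).
870^440 = 870^(256+128+32+16+8) ≡ 1417 (mod 1759).
Check: 1417² = 2007889 ≡ 870 (mod 1759). The two roots are 342 and 1417.

342, 1417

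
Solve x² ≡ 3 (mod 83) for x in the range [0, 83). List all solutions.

Since 83 ≡ 3 (mod 4), a square root of 3 is 3^((83+1)/4) = 3^21 mod 83.
Repeated squaring: 3^2≡9, 3^4≡81, 3^8≡4, 3^16≡16 (mod 83).
3^21 = 3^(16+4+1) ≡ 70 (mod 83).
Check: 70² = 4900 ≡ 3 (mod 83). The two roots are 13 and 70.

13, 70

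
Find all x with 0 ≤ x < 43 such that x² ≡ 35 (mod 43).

Since 43 ≡ 3 (mod 4), a square root of 35 is 35^((43+1)/4) = 35^11 mod 43.
Repeated squaring: 35^2≡21, 35^4≡11, 35^8≡35 (mod 43).
35^11 = 35^(8+2+1) ≡ 11 (mod 43).
Check: 11² = 121 ≡ 35 (mod 43). The two roots are 11 and 32.

11, 32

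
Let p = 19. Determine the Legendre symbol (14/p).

-1

Pull out 2: since 19 ≡ 3 (mod 8), (2/19) = -1.
Reciprocity: 7 ≡ 3 and 19 ≡ 3 (mod 4), so (7/19) = −(19/7).
Reduce top mod 7: now compute (5/7).
Reciprocity: 5 ≡ 1 and 7 ≡ 3 (mod 4), so (5/7) = +(7/5).
Reduce top mod 5: now compute (2/5).
Pull out 2: since 5 ≡ 5 (mod 8), (2/5) = -1.
Reached (1/5) = 1. Collecting the sign flips along the way, the symbol is -1.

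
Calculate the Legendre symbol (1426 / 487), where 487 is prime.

Euler's criterion: (1426/487) ≡ 452^243 (mod 487).
452^2 ≡ 251 (mod 487)
452^4 ≡ 178 (mod 487)
452^8 ≡ 29 (mod 487)
452^16 ≡ 354 (mod 487)
452^32 ≡ 157 (mod 487)
452^64 ≡ 299 (mod 487)
452^128 ≡ 280 (mod 487)
452^243 = 452^(128+64+32+16+2+1) ≡ 486 (mod 487).
Result is 486 ≡ −1, so (1426/487) = −1.

-1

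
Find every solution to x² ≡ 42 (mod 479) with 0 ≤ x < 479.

54, 425

Since 479 ≡ 3 (mod 4), a square root of 42 is 42^((479+1)/4) = 42^120 mod 479.
Repeated squaring: 42^2≡327, 42^4≡112, 42^8≡90, 42^16≡436, 42^32≡412, 42^64≡178 (mod 479).
42^120 = 42^(64+32+16+8) ≡ 54 (mod 479).
Check: 54² = 2916 ≡ 42 (mod 479). The two roots are 54 and 425.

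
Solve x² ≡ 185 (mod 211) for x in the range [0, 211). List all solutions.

94, 117

Since 211 ≡ 3 (mod 4), a square root of 185 is 185^((211+1)/4) = 185^53 mod 211.
Repeated squaring: 185^2≡43, 185^4≡161, 185^8≡179, 185^16≡180, 185^32≡117 (mod 211).
185^53 = 185^(32+16+4+1) ≡ 117 (mod 211).
Check: 117² = 13689 ≡ 185 (mod 211). The two roots are 94 and 117.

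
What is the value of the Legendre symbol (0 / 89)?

0

Top reduces to 0: gcd > 1, so the symbol is 0.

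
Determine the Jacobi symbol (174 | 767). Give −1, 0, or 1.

1

Pull out 2: since 767 ≡ 7 (mod 8), (2/767) = +1.
Reciprocity: 87 ≡ 3 and 767 ≡ 3 (mod 4), so (87/767) = −(767/87).
Reduce top mod 87: now compute (71/87).
Reciprocity: 71 ≡ 3 and 87 ≡ 3 (mod 4), so (71/87) = −(87/71).
Reduce top mod 71: now compute (16/71).
Pull out 2^4: since 71 ≡ 7 (mod 8), (2/71) = +1, so (2/71)^4 = +1.
Reached (1/71) = 1. Collecting the sign flips along the way, the symbol is +1.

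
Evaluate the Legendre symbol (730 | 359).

1

Euler's criterion: (730/359) ≡ 12^179 (mod 359).
12^2 ≡ 144 (mod 359)
12^4 ≡ 273 (mod 359)
12^8 ≡ 216 (mod 359)
12^16 ≡ 345 (mod 359)
12^32 ≡ 196 (mod 359)
12^64 ≡ 3 (mod 359)
12^128 ≡ 9 (mod 359)
12^179 = 12^(128+32+16+2+1) ≡ 1 (mod 359).
Result is 1, so (730/359) = 1.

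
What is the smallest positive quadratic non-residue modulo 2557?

(2/2557) = −1, so 2 is the smallest positive non-residue mod 2557.

2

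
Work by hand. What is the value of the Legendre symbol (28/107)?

-1

Pull out 2^2: since 107 ≡ 3 (mod 8), (2/107) = -1, so (2/107)^2 = +1.
Reciprocity: 7 ≡ 3 and 107 ≡ 3 (mod 4), so (7/107) = −(107/7).
Reduce top mod 7: now compute (2/7).
Pull out 2: since 7 ≡ 7 (mod 8), (2/7) = +1.
Reached (1/7) = 1. Collecting the sign flips along the way, the symbol is -1.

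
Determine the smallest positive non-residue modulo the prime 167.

5

(2/167) = +1, so 2 is a residue.
(3/167) = +1, so 3 is a residue.
(4/167) = +1, so 4 is a residue.
(5/167) = −1, so 5 is the smallest positive non-residue mod 167.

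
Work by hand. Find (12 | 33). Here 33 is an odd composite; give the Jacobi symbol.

0

Pull out 2^2: since 33 ≡ 1 (mod 8), (2/33) = +1, so (2/33)^2 = +1.
Reciprocity: 3 ≡ 3 and 33 ≡ 1 (mod 4), so (3/33) = +(33/3).
Reduce top mod 3: now compute (0/3).
Top reduces to 0: gcd > 1, so the symbol is 0.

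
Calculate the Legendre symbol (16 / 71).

1

Euler's criterion: (16/71) ≡ 16^35 (mod 71).
16^2 ≡ 43 (mod 71)
16^4 ≡ 3 (mod 71)
16^8 ≡ 9 (mod 71)
16^16 ≡ 10 (mod 71)
16^32 ≡ 29 (mod 71)
16^35 = 16^(32+2+1) ≡ 1 (mod 71).
Result is 1, so (16/71) = 1.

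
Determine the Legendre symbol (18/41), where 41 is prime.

1

Pull out 2: since 41 ≡ 1 (mod 8), (2/41) = +1.
Reciprocity: 9 ≡ 1 and 41 ≡ 1 (mod 4), so (9/41) = +(41/9).
Reduce top mod 9: now compute (5/9).
Reciprocity: 5 ≡ 1 and 9 ≡ 1 (mod 4), so (5/9) = +(9/5).
Reduce top mod 5: now compute (4/5).
Pull out 2^2: since 5 ≡ 5 (mod 8), (2/5) = -1, so (2/5)^2 = +1.
Reached (1/5) = 1. Collecting the sign flips along the way, the symbol is +1.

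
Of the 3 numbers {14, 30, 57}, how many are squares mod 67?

1

(14/67) = +1 → QR.
(30/67) = -1 → non-residue.
(57/67) = -1 → non-residue.
Total quadratic residues among the 3: 1.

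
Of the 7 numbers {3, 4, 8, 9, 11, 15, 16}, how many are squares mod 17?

5

(3/17) = -1 → non-residue.
(4/17) = +1 → QR.
(8/17) = +1 → QR.
(9/17) = +1 → QR.
(11/17) = -1 → non-residue.
(15/17) = +1 → QR.
(16/17) = +1 → QR.
Total quadratic residues among the 7: 5.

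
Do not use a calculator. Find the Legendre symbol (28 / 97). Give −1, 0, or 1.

Pull out 2^2: since 97 ≡ 1 (mod 8), (2/97) = +1, so (2/97)^2 = +1.
Reciprocity: 7 ≡ 3 and 97 ≡ 1 (mod 4), so (7/97) = +(97/7).
Reduce top mod 7: now compute (6/7).
Pull out 2: since 7 ≡ 7 (mod 8), (2/7) = +1.
Reciprocity: 3 ≡ 3 and 7 ≡ 3 (mod 4), so (3/7) = −(7/3).
Reduce top mod 3: now compute (1/3).
Reached (1/3) = 1. Collecting the sign flips along the way, the symbol is -1.

-1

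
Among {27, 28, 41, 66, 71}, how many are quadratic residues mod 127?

2

(27/127) = -1 → non-residue.
(28/127) = -1 → non-residue.
(41/127) = +1 → QR.
(66/127) = -1 → non-residue.
(71/127) = +1 → QR.
Total quadratic residues among the 5: 2.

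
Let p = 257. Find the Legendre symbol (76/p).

Pull out 2^2: since 257 ≡ 1 (mod 8), (2/257) = +1, so (2/257)^2 = +1.
Reciprocity: 19 ≡ 3 and 257 ≡ 1 (mod 4), so (19/257) = +(257/19).
Reduce top mod 19: now compute (10/19).
Pull out 2: since 19 ≡ 3 (mod 8), (2/19) = -1.
Reciprocity: 5 ≡ 1 and 19 ≡ 3 (mod 4), so (5/19) = +(19/5).
Reduce top mod 5: now compute (4/5).
Pull out 2^2: since 5 ≡ 5 (mod 8), (2/5) = -1, so (2/5)^2 = +1.
Reached (1/5) = 1. Collecting the sign flips along the way, the symbol is -1.

-1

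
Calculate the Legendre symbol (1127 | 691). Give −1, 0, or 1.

-1

First reduce: 1127 ≡ 436 (mod 691).
Pull out 2^2: since 691 ≡ 3 (mod 8), (2/691) = -1, so (2/691)^2 = +1.
Reciprocity: 109 ≡ 1 and 691 ≡ 3 (mod 4), so (109/691) = +(691/109).
Reduce top mod 109: now compute (37/109).
Reciprocity: 37 ≡ 1 and 109 ≡ 1 (mod 4), so (37/109) = +(109/37).
Reduce top mod 37: now compute (35/37).
Reciprocity: 35 ≡ 3 and 37 ≡ 1 (mod 4), so (35/37) = +(37/35).
Reduce top mod 35: now compute (2/35).
Pull out 2: since 35 ≡ 3 (mod 8), (2/35) = -1.
Reached (1/35) = 1. Collecting the sign flips along the way, the symbol is -1.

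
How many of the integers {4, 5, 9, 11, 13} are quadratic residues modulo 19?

4

(4/19) = +1 → QR.
(5/19) = +1 → QR.
(9/19) = +1 → QR.
(11/19) = +1 → QR.
(13/19) = -1 → non-residue.
Total quadratic residues among the 5: 4.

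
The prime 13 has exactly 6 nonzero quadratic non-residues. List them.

2, 5, 6, 7, 8, 11

Square k = 1,…,6 (k and 13−k give the same square):
1²=1, 2²=4, 3²=9, 4²≡3, 5²≡12, 6²≡10 (mod 13).
The residues are {1, 3, 4, 9, 10, 12}; the non-residues are the remaining 6 nonzero classes.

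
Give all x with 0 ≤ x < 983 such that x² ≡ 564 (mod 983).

187, 796

Since 983 ≡ 3 (mod 4), a square root of 564 is 564^((983+1)/4) = 564^246 mod 983.
Repeated squaring: 564^2≡587, 564^4≡519, 564^8≡19, 564^16≡361, 564^32≡565, 564^64≡733, 564^128≡571 (mod 983).
564^246 = 564^(128+64+32+16+4+2) ≡ 187 (mod 983).
Check: 187² = 34969 ≡ 564 (mod 983). The two roots are 187 and 796.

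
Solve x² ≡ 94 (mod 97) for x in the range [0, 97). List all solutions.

97 ≡ 1 (mod 4), so we find a root by search.
Trying successive values, 26² = 676 ≡ 94 (mod 97). The other root is 97 − 26 = 71.

26, 71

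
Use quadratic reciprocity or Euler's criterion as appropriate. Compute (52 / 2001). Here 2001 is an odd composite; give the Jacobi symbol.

1

Pull out 2^2: since 2001 ≡ 1 (mod 8), (2/2001) = +1, so (2/2001)^2 = +1.
Reciprocity: 13 ≡ 1 and 2001 ≡ 1 (mod 4), so (13/2001) = +(2001/13).
Reduce top mod 13: now compute (12/13).
Pull out 2^2: since 13 ≡ 5 (mod 8), (2/13) = -1, so (2/13)^2 = +1.
Reciprocity: 3 ≡ 3 and 13 ≡ 1 (mod 4), so (3/13) = +(13/3).
Reduce top mod 3: now compute (1/3).
Reached (1/3) = 1. Collecting the sign flips along the way, the symbol is +1.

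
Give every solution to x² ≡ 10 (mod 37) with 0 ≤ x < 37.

11, 26

37 ≡ 1 (mod 4), so we find a root by search.
Trying successive values, 11² = 121 ≡ 10 (mod 37). The other root is 37 − 11 = 26.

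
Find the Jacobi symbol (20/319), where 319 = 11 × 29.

Pull out 2^2: since 319 ≡ 7 (mod 8), (2/319) = +1, so (2/319)^2 = +1.
Reciprocity: 5 ≡ 1 and 319 ≡ 3 (mod 4), so (5/319) = +(319/5).
Reduce top mod 5: now compute (4/5).
Pull out 2^2: since 5 ≡ 5 (mod 8), (2/5) = -1, so (2/5)^2 = +1.
Reached (1/5) = 1. Collecting the sign flips along the way, the symbol is +1.

1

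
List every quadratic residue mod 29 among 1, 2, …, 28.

Square k = 1,…,14 (k and 29−k give the same square):
1²=1, 2²=4, 3²=9, 4²=16, 5²=25, 6²≡7, 7²≡20, 8²≡6, 9²≡23, 10²≡13, 11²≡5, 12²≡28, 13²≡24, 14²≡22 (mod 29).
So the quadratic residues mod 29 are {1, 4, 5, 6, 7, 9, 13, 16, 20, 22, 23, 24, 25, 28}.

1 4 5 6 7 9 13 16 20 22 23 24 25 28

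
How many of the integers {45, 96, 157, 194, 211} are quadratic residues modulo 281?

3

(45/281) = +1 → QR.
(96/281) = -1 → non-residue.
(157/281) = +1 → QR.
(194/281) = -1 → non-residue.
(211/281) = +1 → QR.
Total quadratic residues among the 5: 3.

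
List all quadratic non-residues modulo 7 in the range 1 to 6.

Square k = 1,…,3 (k and 7−k give the same square):
1²=1, 2²=4, 3²≡2 (mod 7).
The residues are {1, 2, 4}; the non-residues are the remaining 3 nonzero classes.

3,5,6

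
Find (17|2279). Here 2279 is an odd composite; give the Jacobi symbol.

1

Reciprocity: 17 ≡ 1 and 2279 ≡ 3 (mod 4), so (17/2279) = +(2279/17).
Reduce top mod 17: now compute (1/17).
Reached (1/17) = 1. Collecting the sign flips along the way, the symbol is +1.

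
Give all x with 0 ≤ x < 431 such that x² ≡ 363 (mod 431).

35, 396

Since 431 ≡ 3 (mod 4), a square root of 363 is 363^((431+1)/4) = 363^108 mod 431.
Repeated squaring: 363^2≡314, 363^4≡328, 363^8≡265, 363^16≡403, 363^32≡353, 363^64≡50 (mod 431).
363^108 = 363^(64+32+8+4) ≡ 396 (mod 431).
Check: 396² = 156816 ≡ 363 (mod 431). The two roots are 35 and 396.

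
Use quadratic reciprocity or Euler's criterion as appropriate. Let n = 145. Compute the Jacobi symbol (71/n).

1

Reciprocity: 71 ≡ 3 and 145 ≡ 1 (mod 4), so (71/145) = +(145/71).
Reduce top mod 71: now compute (3/71).
Reciprocity: 3 ≡ 3 and 71 ≡ 3 (mod 4), so (3/71) = −(71/3).
Reduce top mod 3: now compute (2/3).
Pull out 2: since 3 ≡ 3 (mod 8), (2/3) = -1.
Reached (1/3) = 1. Collecting the sign flips along the way, the symbol is +1.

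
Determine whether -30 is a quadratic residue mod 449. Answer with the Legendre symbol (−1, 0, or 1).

Euler's criterion: (-30/449) ≡ 419^224 (mod 449).
419^2 ≡ 2 (mod 449)
419^4 ≡ 4 (mod 449)
419^8 ≡ 16 (mod 449)
419^16 ≡ 256 (mod 449)
419^32 ≡ 431 (mod 449)
419^64 ≡ 324 (mod 449)
419^128 ≡ 359 (mod 449)
419^224 = 419^(128+64+32) ≡ 448 (mod 449).
Result is 448 ≡ −1, so (-30/449) = −1.

-1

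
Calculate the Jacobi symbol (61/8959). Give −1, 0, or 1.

-1

Reciprocity: 61 ≡ 1 and 8959 ≡ 3 (mod 4), so (61/8959) = +(8959/61).
Reduce top mod 61: now compute (53/61).
Reciprocity: 53 ≡ 1 and 61 ≡ 1 (mod 4), so (53/61) = +(61/53).
Reduce top mod 53: now compute (8/53).
Pull out 2^3: since 53 ≡ 5 (mod 8), (2/53) = -1, so (2/53)^3 = -1.
Reached (1/53) = 1. Collecting the sign flips along the way, the symbol is -1.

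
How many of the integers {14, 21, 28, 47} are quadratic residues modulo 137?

(14/137) = +1 → QR.
(21/137) = -1 → non-residue.
(28/137) = +1 → QR.
(47/137) = -1 → non-residue.
Total quadratic residues among the 4: 2.

2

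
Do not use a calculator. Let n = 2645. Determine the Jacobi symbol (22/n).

Pull out 2: since 2645 ≡ 5 (mod 8), (2/2645) = -1.
Reciprocity: 11 ≡ 3 and 2645 ≡ 1 (mod 4), so (11/2645) = +(2645/11).
Reduce top mod 11: now compute (5/11).
Reciprocity: 5 ≡ 1 and 11 ≡ 3 (mod 4), so (5/11) = +(11/5).
Reduce top mod 5: now compute (1/5).
Reached (1/5) = 1. Collecting the sign flips along the way, the symbol is -1.

-1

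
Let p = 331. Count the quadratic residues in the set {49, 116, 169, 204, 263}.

(49/331) = +1 → QR.
(116/331) = -1 → non-residue.
(169/331) = +1 → QR.
(204/331) = -1 → non-residue.
(263/331) = -1 → non-residue.
Total quadratic residues among the 5: 2.

2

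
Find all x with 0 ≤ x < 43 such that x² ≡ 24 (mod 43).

14, 29

Since 43 ≡ 3 (mod 4), a square root of 24 is 24^((43+1)/4) = 24^11 mod 43.
Repeated squaring: 24^2≡17, 24^4≡31, 24^8≡15 (mod 43).
24^11 = 24^(8+2+1) ≡ 14 (mod 43).
Check: 14² = 196 ≡ 24 (mod 43). The two roots are 14 and 29.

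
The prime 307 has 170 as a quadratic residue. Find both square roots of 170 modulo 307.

28, 279

Since 307 ≡ 3 (mod 4), a square root of 170 is 170^((307+1)/4) = 170^77 mod 307.
Repeated squaring: 170^2≡42, 170^4≡229, 170^8≡251, 170^16≡66, 170^32≡58, 170^64≡294 (mod 307).
170^77 = 170^(64+8+4+1) ≡ 28 (mod 307).
Check: 28² = 784 ≡ 170 (mod 307). The two roots are 28 and 279.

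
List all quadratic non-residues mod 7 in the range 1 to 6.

3, 5, 6

Square k = 1,…,3 (k and 7−k give the same square):
1²=1, 2²=4, 3²≡2 (mod 7).
The residues are {1, 2, 4}; the non-residues are the remaining 3 nonzero classes.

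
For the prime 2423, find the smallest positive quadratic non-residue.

5

(2/2423) = +1, so 2 is a residue.
(3/2423) = +1, so 3 is a residue.
(4/2423) = +1, so 4 is a residue.
(5/2423) = −1, so 5 is the smallest positive non-residue mod 2423.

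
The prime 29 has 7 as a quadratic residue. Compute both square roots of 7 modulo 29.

29 ≡ 1 (mod 4), so we find a root by search.
Trying successive values, 6² = 36 ≡ 7 (mod 29). The other root is 29 − 6 = 23.

6, 23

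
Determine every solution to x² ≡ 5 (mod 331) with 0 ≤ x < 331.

Since 331 ≡ 3 (mod 4), a square root of 5 is 5^((331+1)/4) = 5^83 mod 331.
Repeated squaring: 5^2≡25, 5^4≡294, 5^8≡45, 5^16≡39, 5^32≡197, 5^64≡82 (mod 331).
5^83 = 5^(64+16+2+1) ≡ 233 (mod 331).
Check: 233² = 54289 ≡ 5 (mod 331). The two roots are 98 and 233.

98, 233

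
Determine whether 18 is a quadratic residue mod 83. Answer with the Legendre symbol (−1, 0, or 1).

Euler's criterion: (18/83) ≡ 18^41 (mod 83).
18^2 ≡ 75 (mod 83)
18^4 ≡ 64 (mod 83)
18^8 ≡ 29 (mod 83)
18^16 ≡ 11 (mod 83)
18^32 ≡ 38 (mod 83)
18^41 = 18^(32+8+1) ≡ 82 (mod 83).
Result is 82 ≡ −1, so (18/83) = −1.

-1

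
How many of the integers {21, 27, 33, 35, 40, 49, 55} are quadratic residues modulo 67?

6

(21/67) = +1 → QR.
(27/67) = -1 → non-residue.
(33/67) = +1 → QR.
(35/67) = +1 → QR.
(40/67) = +1 → QR.
(49/67) = +1 → QR.
(55/67) = +1 → QR.
Total quadratic residues among the 7: 6.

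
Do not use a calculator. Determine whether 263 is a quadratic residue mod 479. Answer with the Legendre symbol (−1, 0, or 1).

Euler's criterion: (263/479) ≡ 263^239 (mod 479).
263^2 ≡ 193 (mod 479)
263^4 ≡ 366 (mod 479)
263^8 ≡ 315 (mod 479)
263^16 ≡ 72 (mod 479)
263^32 ≡ 394 (mod 479)
263^64 ≡ 40 (mod 479)
263^128 ≡ 163 (mod 479)
263^239 = 263^(128+64+32+8+4+2+1) ≡ 478 (mod 479).
Result is 478 ≡ −1, so (263/479) = −1.

-1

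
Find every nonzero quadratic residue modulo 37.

Square k = 1,…,18 (k and 37−k give the same square):
1²=1, 2²=4, 3²=9, 4²=16, 5²=25, 6²=36, 7²≡12, 8²≡27, 9²≡7, 10²≡26, 11²≡10, 12²≡33, 13²≡21, 14²≡11, 15²≡3, 16²≡34, 17²≡30, 18²≡28 (mod 37).
So the quadratic residues mod 37 are {1, 3, 4, 7, 9, 10, 11, 12, 16, 21, 25, 26, 27, 28, 30, 33, 34, 36}.

1,3,4,7,9,10,11,12,16,21,25,26,27,28,30,33,34,36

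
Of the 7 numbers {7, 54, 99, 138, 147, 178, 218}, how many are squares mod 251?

(7/251) = +1 → QR.
(54/251) = -1 → non-residue.
(99/251) = -1 → non-residue.
(138/251) = -1 → non-residue.
(147/251) = +1 → QR.
(178/251) = -1 → non-residue.
(218/251) = +1 → QR.
Total quadratic residues among the 7: 3.

3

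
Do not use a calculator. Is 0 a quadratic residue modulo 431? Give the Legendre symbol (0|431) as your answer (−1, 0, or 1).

Top reduces to 0: gcd > 1, so the symbol is 0.

0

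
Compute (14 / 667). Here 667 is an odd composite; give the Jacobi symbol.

1

Pull out 2: since 667 ≡ 3 (mod 8), (2/667) = -1.
Reciprocity: 7 ≡ 3 and 667 ≡ 3 (mod 4), so (7/667) = −(667/7).
Reduce top mod 7: now compute (2/7).
Pull out 2: since 7 ≡ 7 (mod 8), (2/7) = +1.
Reached (1/7) = 1. Collecting the sign flips along the way, the symbol is +1.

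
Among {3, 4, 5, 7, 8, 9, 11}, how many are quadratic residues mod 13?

3

(3/13) = +1 → QR.
(4/13) = +1 → QR.
(5/13) = -1 → non-residue.
(7/13) = -1 → non-residue.
(8/13) = -1 → non-residue.
(9/13) = +1 → QR.
(11/13) = -1 → non-residue.
Total quadratic residues among the 7: 3.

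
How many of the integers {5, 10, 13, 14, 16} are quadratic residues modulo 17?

2

(5/17) = -1 → non-residue.
(10/17) = -1 → non-residue.
(13/17) = +1 → QR.
(14/17) = -1 → non-residue.
(16/17) = +1 → QR.
Total quadratic residues among the 5: 2.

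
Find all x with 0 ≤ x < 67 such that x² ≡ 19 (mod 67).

Since 67 ≡ 3 (mod 4), a square root of 19 is 19^((67+1)/4) = 19^17 mod 67.
Repeated squaring: 19^2≡26, 19^4≡6, 19^8≡36, 19^16≡23 (mod 67).
19^17 = 19^(16+1) ≡ 35 (mod 67).
Check: 35² = 1225 ≡ 19 (mod 67). The two roots are 32 and 35.

32, 35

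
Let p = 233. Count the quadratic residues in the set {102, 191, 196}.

(102/233) = +1 → QR.
(191/233) = -1 → non-residue.
(196/233) = +1 → QR.
Total quadratic residues among the 3: 2.

2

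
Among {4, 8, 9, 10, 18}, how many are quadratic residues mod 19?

(4/19) = +1 → QR.
(8/19) = -1 → non-residue.
(9/19) = +1 → QR.
(10/19) = -1 → non-residue.
(18/19) = -1 → non-residue.
Total quadratic residues among the 5: 2.

2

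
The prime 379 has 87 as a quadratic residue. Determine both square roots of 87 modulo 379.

128, 251

Since 379 ≡ 3 (mod 4), a square root of 87 is 87^((379+1)/4) = 87^95 mod 379.
Repeated squaring: 87^2≡368, 87^4≡121, 87^8≡239, 87^16≡271, 87^32≡294, 87^64≡24 (mod 379).
87^95 = 87^(64+16+8+4+2+1) ≡ 251 (mod 379).
Check: 251² = 63001 ≡ 87 (mod 379). The two roots are 128 and 251.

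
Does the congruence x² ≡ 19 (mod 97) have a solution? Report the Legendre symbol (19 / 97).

Euler's criterion: (19/97) ≡ 19^48 (mod 97).
19^2 ≡ 70 (mod 97)
19^4 ≡ 50 (mod 97)
19^8 ≡ 75 (mod 97)
19^16 ≡ 96 (mod 97)
19^32 ≡ 1 (mod 97)
19^48 = 19^(32+16) ≡ 96 (mod 97).
Result is 96 ≡ −1, so (19/97) = −1.

-1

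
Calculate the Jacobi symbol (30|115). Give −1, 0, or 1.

Pull out 2: since 115 ≡ 3 (mod 8), (2/115) = -1.
Reciprocity: 15 ≡ 3 and 115 ≡ 3 (mod 4), so (15/115) = −(115/15).
Reduce top mod 15: now compute (10/15).
Pull out 2: since 15 ≡ 7 (mod 8), (2/15) = +1.
Reciprocity: 5 ≡ 1 and 15 ≡ 3 (mod 4), so (5/15) = +(15/5).
Reduce top mod 5: now compute (0/5).
Top reduces to 0: gcd > 1, so the symbol is 0.

0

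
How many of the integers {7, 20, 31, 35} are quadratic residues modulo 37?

(7/37) = +1 → QR.
(20/37) = -1 → non-residue.
(31/37) = -1 → non-residue.
(35/37) = -1 → non-residue.
Total quadratic residues among the 4: 1.

1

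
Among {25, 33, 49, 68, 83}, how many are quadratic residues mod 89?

3

(25/89) = +1 → QR.
(33/89) = -1 → non-residue.
(49/89) = +1 → QR.
(68/89) = +1 → QR.
(83/89) = -1 → non-residue.
Total quadratic residues among the 5: 3.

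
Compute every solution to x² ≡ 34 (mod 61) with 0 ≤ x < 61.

20, 41

61 ≡ 1 (mod 4), so we find a root by search.
Trying successive values, 20² = 400 ≡ 34 (mod 61). The other root is 61 − 20 = 41.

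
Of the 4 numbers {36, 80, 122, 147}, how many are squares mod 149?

(36/149) = +1 → QR.
(80/149) = +1 → QR.
(122/149) = -1 → non-residue.
(147/149) = -1 → non-residue.
Total quadratic residues among the 4: 2.

2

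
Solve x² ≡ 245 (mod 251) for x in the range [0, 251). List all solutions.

Since 251 ≡ 3 (mod 4), a square root of 245 is 245^((251+1)/4) = 245^63 mod 251.
Repeated squaring: 245^2≡36, 245^4≡41, 245^8≡175, 245^16≡3, 245^32≡9 (mod 251).
245^63 = 245^(32+16+8+4+2+1) ≡ 112 (mod 251).
Check: 112² = 12544 ≡ 245 (mod 251). The two roots are 112 and 139.

112, 139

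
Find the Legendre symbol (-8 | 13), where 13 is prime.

-1

First reduce: -8 ≡ 5 (mod 13).
Reciprocity: 5 ≡ 1 and 13 ≡ 1 (mod 4), so (5/13) = +(13/5).
Reduce top mod 5: now compute (3/5).
Reciprocity: 3 ≡ 3 and 5 ≡ 1 (mod 4), so (3/5) = +(5/3).
Reduce top mod 3: now compute (2/3).
Pull out 2: since 3 ≡ 3 (mod 8), (2/3) = -1.
Reached (1/3) = 1. Collecting the sign flips along the way, the symbol is -1.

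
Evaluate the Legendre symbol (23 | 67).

Reciprocity: 23 ≡ 3 and 67 ≡ 3 (mod 4), so (23/67) = −(67/23).
Reduce top mod 23: now compute (21/23).
Reciprocity: 21 ≡ 1 and 23 ≡ 3 (mod 4), so (21/23) = +(23/21).
Reduce top mod 21: now compute (2/21).
Pull out 2: since 21 ≡ 5 (mod 8), (2/21) = -1.
Reached (1/21) = 1. Collecting the sign flips along the way, the symbol is +1.

1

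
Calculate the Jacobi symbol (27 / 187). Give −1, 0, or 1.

-1

Reciprocity: 27 ≡ 3 and 187 ≡ 3 (mod 4), so (27/187) = −(187/27).
Reduce top mod 27: now compute (25/27).
Reciprocity: 25 ≡ 1 and 27 ≡ 3 (mod 4), so (25/27) = +(27/25).
Reduce top mod 25: now compute (2/25).
Pull out 2: since 25 ≡ 1 (mod 8), (2/25) = +1.
Reached (1/25) = 1. Collecting the sign flips along the way, the symbol is -1.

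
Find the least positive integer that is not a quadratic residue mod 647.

5

(2/647) = +1, so 2 is a residue.
(3/647) = +1, so 3 is a residue.
(4/647) = +1, so 4 is a residue.
(5/647) = −1, so 5 is the smallest positive non-residue mod 647.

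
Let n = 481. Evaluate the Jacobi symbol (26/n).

Pull out 2: since 481 ≡ 1 (mod 8), (2/481) = +1.
Reciprocity: 13 ≡ 1 and 481 ≡ 1 (mod 4), so (13/481) = +(481/13).
Reduce top mod 13: now compute (0/13).
Top reduces to 0: gcd > 1, so the symbol is 0.

0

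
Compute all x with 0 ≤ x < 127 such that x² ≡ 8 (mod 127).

32, 95

Since 127 ≡ 3 (mod 4), a square root of 8 is 8^((127+1)/4) = 8^32 mod 127.
Repeated squaring: 8^2≡64, 8^4≡32, 8^8≡8, 8^16≡64, 8^32≡32 (mod 127).
8^32 = 8^(32) ≡ 32 (mod 127).
Check: 32² = 1024 ≡ 8 (mod 127). The two roots are 32 and 95.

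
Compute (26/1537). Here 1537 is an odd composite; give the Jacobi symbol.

1

Pull out 2: since 1537 ≡ 1 (mod 8), (2/1537) = +1.
Reciprocity: 13 ≡ 1 and 1537 ≡ 1 (mod 4), so (13/1537) = +(1537/13).
Reduce top mod 13: now compute (3/13).
Reciprocity: 3 ≡ 3 and 13 ≡ 1 (mod 4), so (3/13) = +(13/3).
Reduce top mod 3: now compute (1/3).
Reached (1/3) = 1. Collecting the sign flips along the way, the symbol is +1.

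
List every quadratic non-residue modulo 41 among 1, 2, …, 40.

3 6 7 11 12 13 14 15 17 19 22 24 26 27 28 29 30 34 35 38

Square k = 1,…,20 (k and 41−k give the same square):
1²=1, 2²=4, 3²=9, 4²=16, 5²=25, 6²=36, 7²≡8, 8²≡23, 9²≡40, 10²≡18, 11²≡39, 12²≡21, 13²≡5, 14²≡32, 15²≡20, 16²≡10, 17²≡2, 18²≡37, 19²≡33, 20²≡31 (mod 41).
The residues are {1, 2, 4, 5, 8, 9, 10, 16, 18, 20, 21, 23, 25, 31, 32, 33, 36, 37, 39, 40}; the non-residues are the remaining 20 nonzero classes.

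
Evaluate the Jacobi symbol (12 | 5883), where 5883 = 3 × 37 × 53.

0

Pull out 2^2: since 5883 ≡ 3 (mod 8), (2/5883) = -1, so (2/5883)^2 = +1.
Reciprocity: 3 ≡ 3 and 5883 ≡ 3 (mod 4), so (3/5883) = −(5883/3).
Reduce top mod 3: now compute (0/3).
Top reduces to 0: gcd > 1, so the symbol is 0.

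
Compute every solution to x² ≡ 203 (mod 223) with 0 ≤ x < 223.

Since 223 ≡ 3 (mod 4), a square root of 203 is 203^((223+1)/4) = 203^56 mod 223.
Repeated squaring: 203^2≡177, 203^4≡109, 203^8≡62, 203^16≡53, 203^32≡133 (mod 223).
203^56 = 203^(32+16+8) ≡ 181 (mod 223).
Check: 181² = 32761 ≡ 203 (mod 223). The two roots are 42 and 181.

42, 181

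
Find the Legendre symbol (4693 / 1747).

First reduce: 4693 ≡ 1199 (mod 1747).
Reciprocity: 1199 ≡ 3 and 1747 ≡ 3 (mod 4), so (1199/1747) = −(1747/1199).
Reduce top mod 1199: now compute (548/1199).
Pull out 2^2: since 1199 ≡ 7 (mod 8), (2/1199) = +1, so (2/1199)^2 = +1.
Reciprocity: 137 ≡ 1 and 1199 ≡ 3 (mod 4), so (137/1199) = +(1199/137).
Reduce top mod 137: now compute (103/137).
Reciprocity: 103 ≡ 3 and 137 ≡ 1 (mod 4), so (103/137) = +(137/103).
Reduce top mod 103: now compute (34/103).
Pull out 2: since 103 ≡ 7 (mod 8), (2/103) = +1.
Reciprocity: 17 ≡ 1 and 103 ≡ 3 (mod 4), so (17/103) = +(103/17).
Reduce top mod 17: now compute (1/17).
Reached (1/17) = 1. Collecting the sign flips along the way, the symbol is -1.

-1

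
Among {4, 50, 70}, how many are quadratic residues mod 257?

(4/257) = +1 → QR.
(50/257) = +1 → QR.
(70/257) = +1 → QR.
Total quadratic residues among the 3: 3.

3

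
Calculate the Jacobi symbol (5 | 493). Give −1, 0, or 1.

Reciprocity: 5 ≡ 1 and 493 ≡ 1 (mod 4), so (5/493) = +(493/5).
Reduce top mod 5: now compute (3/5).
Reciprocity: 3 ≡ 3 and 5 ≡ 1 (mod 4), so (3/5) = +(5/3).
Reduce top mod 3: now compute (2/3).
Pull out 2: since 3 ≡ 3 (mod 8), (2/3) = -1.
Reached (1/3) = 1. Collecting the sign flips along the way, the symbol is -1.

-1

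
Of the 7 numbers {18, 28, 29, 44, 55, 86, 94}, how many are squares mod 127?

3

(18/127) = +1 → QR.
(28/127) = -1 → non-residue.
(29/127) = -1 → non-residue.
(44/127) = +1 → QR.
(55/127) = -1 → non-residue.
(86/127) = -1 → non-residue.
(94/127) = +1 → QR.
Total quadratic residues among the 7: 3.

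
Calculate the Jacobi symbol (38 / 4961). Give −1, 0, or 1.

-1

Pull out 2: since 4961 ≡ 1 (mod 8), (2/4961) = +1.
Reciprocity: 19 ≡ 3 and 4961 ≡ 1 (mod 4), so (19/4961) = +(4961/19).
Reduce top mod 19: now compute (2/19).
Pull out 2: since 19 ≡ 3 (mod 8), (2/19) = -1.
Reached (1/19) = 1. Collecting the sign flips along the way, the symbol is -1.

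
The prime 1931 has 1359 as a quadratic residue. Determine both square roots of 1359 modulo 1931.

723, 1208

Since 1931 ≡ 3 (mod 4), a square root of 1359 is 1359^((1931+1)/4) = 1359^483 mod 1931.
Repeated squaring: 1359^2≡845, 1359^4≡1486, 1359^8≡1063, 1359^16≡334, 1359^32≡1489, 1359^64≡333, 1359^128≡822, 1359^256≡1765 (mod 1931).
1359^483 = 1359^(256+128+64+32+2+1) ≡ 723 (mod 1931).
Check: 723² = 522729 ≡ 1359 (mod 1931). The two roots are 723 and 1208.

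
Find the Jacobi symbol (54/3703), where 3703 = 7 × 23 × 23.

Pull out 2: since 3703 ≡ 7 (mod 8), (2/3703) = +1.
Reciprocity: 27 ≡ 3 and 3703 ≡ 3 (mod 4), so (27/3703) = −(3703/27).
Reduce top mod 27: now compute (4/27).
Pull out 2^2: since 27 ≡ 3 (mod 8), (2/27) = -1, so (2/27)^2 = +1.
Reached (1/27) = 1. Collecting the sign flips along the way, the symbol is -1.

-1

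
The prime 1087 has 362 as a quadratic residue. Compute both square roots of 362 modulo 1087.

534, 553

Since 1087 ≡ 3 (mod 4), a square root of 362 is 362^((1087+1)/4) = 362^272 mod 1087.
Repeated squaring: 362^2≡604, 362^4≡671, 362^8≡223, 362^16≡814, 362^32≡613, 362^64≡754, 362^128≡15, 362^256≡225 (mod 1087).
362^272 = 362^(256+16) ≡ 534 (mod 1087).
Check: 534² = 285156 ≡ 362 (mod 1087). The two roots are 534 and 553.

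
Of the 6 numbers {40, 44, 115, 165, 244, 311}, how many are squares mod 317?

5

(40/317) = +1 → QR.
(44/317) = +1 → QR.
(115/317) = -1 → non-residue.
(165/317) = +1 → QR.
(244/317) = +1 → QR.
(311/317) = +1 → QR.
Total quadratic residues among the 6: 5.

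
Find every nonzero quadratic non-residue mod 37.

2 5 6 8 13 14 15 17 18 19 20 22 23 24 29 31 32 35

Square k = 1,…,18 (k and 37−k give the same square):
1²=1, 2²=4, 3²=9, 4²=16, 5²=25, 6²=36, 7²≡12, 8²≡27, 9²≡7, 10²≡26, 11²≡10, 12²≡33, 13²≡21, 14²≡11, 15²≡3, 16²≡34, 17²≡30, 18²≡28 (mod 37).
The residues are {1, 3, 4, 7, 9, 10, 11, 12, 16, 21, 25, 26, 27, 28, 30, 33, 34, 36}; the non-residues are the remaining 18 nonzero classes.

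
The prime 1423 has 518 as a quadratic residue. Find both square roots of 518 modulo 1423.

Since 1423 ≡ 3 (mod 4), a square root of 518 is 518^((1423+1)/4) = 518^356 mod 1423.
Repeated squaring: 518^2≡800, 518^4≡1073, 518^8≡122, 518^16≡654, 518^32≡816, 518^64≡1315, 518^128≡280, 518^256≡135 (mod 1423).
518^356 = 518^(256+64+32+4) ≡ 1365 (mod 1423).
Check: 1365² = 1863225 ≡ 518 (mod 1423). The two roots are 58 and 1365.

58, 1365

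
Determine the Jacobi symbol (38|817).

0

Pull out 2: since 817 ≡ 1 (mod 8), (2/817) = +1.
Reciprocity: 19 ≡ 3 and 817 ≡ 1 (mod 4), so (19/817) = +(817/19).
Reduce top mod 19: now compute (0/19).
Top reduces to 0: gcd > 1, so the symbol is 0.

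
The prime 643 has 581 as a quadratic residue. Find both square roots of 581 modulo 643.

301, 342

Since 643 ≡ 3 (mod 4), a square root of 581 is 581^((643+1)/4) = 581^161 mod 643.
Repeated squaring: 581^2≡629, 581^4≡196, 581^8≡479, 581^16≡533, 581^32≡526, 581^64≡186, 581^128≡517 (mod 643).
581^161 = 581^(128+32+1) ≡ 342 (mod 643).
Check: 342² = 116964 ≡ 581 (mod 643). The two roots are 301 and 342.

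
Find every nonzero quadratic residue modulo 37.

Square k = 1,…,18 (k and 37−k give the same square):
1²=1, 2²=4, 3²=9, 4²=16, 5²=25, 6²=36, 7²≡12, 8²≡27, 9²≡7, 10²≡26, 11²≡10, 12²≡33, 13²≡21, 14²≡11, 15²≡3, 16²≡34, 17²≡30, 18²≡28 (mod 37).
So the quadratic residues mod 37 are {1, 3, 4, 7, 9, 10, 11, 12, 16, 21, 25, 26, 27, 28, 30, 33, 34, 36}.

1, 3, 4, 7, 9, 10, 11, 12, 16, 21, 25, 26, 27, 28, 30, 33, 34, 36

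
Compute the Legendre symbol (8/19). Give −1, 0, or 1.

-1

Euler's criterion: (8/19) ≡ 8^9 (mod 19).
8^2 ≡ 7 (mod 19)
8^4 ≡ 11 (mod 19)
8^8 ≡ 7 (mod 19)
8^9 = 8^(8+1) ≡ 18 (mod 19).
Result is 18 ≡ −1, so (8/19) = −1.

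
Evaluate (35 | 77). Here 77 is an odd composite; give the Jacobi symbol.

Reciprocity: 35 ≡ 3 and 77 ≡ 1 (mod 4), so (35/77) = +(77/35).
Reduce top mod 35: now compute (7/35).
Reciprocity: 7 ≡ 3 and 35 ≡ 3 (mod 4), so (7/35) = −(35/7).
Reduce top mod 7: now compute (0/7).
Top reduces to 0: gcd > 1, so the symbol is 0.

0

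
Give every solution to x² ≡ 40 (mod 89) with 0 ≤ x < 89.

89 ≡ 1 (mod 4), so we find a root by search.
Trying successive values, 29² = 841 ≡ 40 (mod 89). The other root is 89 − 29 = 60.

29, 60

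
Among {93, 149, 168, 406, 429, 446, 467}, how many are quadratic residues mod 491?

4

(93/491) = +1 → QR.
(149/491) = -1 → non-residue.
(168/491) = +1 → QR.
(406/491) = -1 → non-residue.
(429/491) = +1 → QR.
(446/491) = -1 → non-residue.
(467/491) = +1 → QR.
Total quadratic residues among the 7: 4.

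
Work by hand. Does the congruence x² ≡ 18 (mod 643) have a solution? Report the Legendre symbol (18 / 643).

Pull out 2: since 643 ≡ 3 (mod 8), (2/643) = -1.
Reciprocity: 9 ≡ 1 and 643 ≡ 3 (mod 4), so (9/643) = +(643/9).
Reduce top mod 9: now compute (4/9).
Pull out 2^2: since 9 ≡ 1 (mod 8), (2/9) = +1, so (2/9)^2 = +1.
Reached (1/9) = 1. Collecting the sign flips along the way, the symbol is -1.

-1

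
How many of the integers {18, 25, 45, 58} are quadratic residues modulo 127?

2

(18/127) = +1 → QR.
(25/127) = +1 → QR.
(45/127) = -1 → non-residue.
(58/127) = -1 → non-residue.
Total quadratic residues among the 4: 2.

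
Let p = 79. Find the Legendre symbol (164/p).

First reduce: 164 ≡ 6 (mod 79).
Pull out 2: since 79 ≡ 7 (mod 8), (2/79) = +1.
Reciprocity: 3 ≡ 3 and 79 ≡ 3 (mod 4), so (3/79) = −(79/3).
Reduce top mod 3: now compute (1/3).
Reached (1/3) = 1. Collecting the sign flips along the way, the symbol is -1.

-1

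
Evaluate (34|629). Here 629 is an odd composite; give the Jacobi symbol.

0

Pull out 2: since 629 ≡ 5 (mod 8), (2/629) = -1.
Reciprocity: 17 ≡ 1 and 629 ≡ 1 (mod 4), so (17/629) = +(629/17).
Reduce top mod 17: now compute (0/17).
Top reduces to 0: gcd > 1, so the symbol is 0.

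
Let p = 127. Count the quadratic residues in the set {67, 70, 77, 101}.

1

(67/127) = -1 → non-residue.
(70/127) = +1 → QR.
(77/127) = -1 → non-residue.
(101/127) = -1 → non-residue.
Total quadratic residues among the 4: 1.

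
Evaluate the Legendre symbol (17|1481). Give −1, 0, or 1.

Reciprocity: 17 ≡ 1 and 1481 ≡ 1 (mod 4), so (17/1481) = +(1481/17).
Reduce top mod 17: now compute (2/17).
Pull out 2: since 17 ≡ 1 (mod 8), (2/17) = +1.
Reached (1/17) = 1. Collecting the sign flips along the way, the symbol is +1.

1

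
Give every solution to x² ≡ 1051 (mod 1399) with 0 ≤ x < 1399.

Since 1399 ≡ 3 (mod 4), a square root of 1051 is 1051^((1399+1)/4) = 1051^350 mod 1399.
Repeated squaring: 1051^2≡790, 1051^4≡146, 1051^8≡331, 1051^16≡439, 1051^32≡1058, 1051^64≡164, 1051^128≡315, 1051^256≡1295 (mod 1399).
1051^350 = 1051^(256+64+16+8+4+2) ≡ 1033 (mod 1399).
Check: 1033² = 1067089 ≡ 1051 (mod 1399). The two roots are 366 and 1033.

366, 1033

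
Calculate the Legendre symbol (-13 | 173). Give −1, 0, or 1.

1

First reduce: -13 ≡ 160 (mod 173).
Pull out 2^5: since 173 ≡ 5 (mod 8), (2/173) = -1, so (2/173)^5 = -1.
Reciprocity: 5 ≡ 1 and 173 ≡ 1 (mod 4), so (5/173) = +(173/5).
Reduce top mod 5: now compute (3/5).
Reciprocity: 3 ≡ 3 and 5 ≡ 1 (mod 4), so (3/5) = +(5/3).
Reduce top mod 3: now compute (2/3).
Pull out 2: since 3 ≡ 3 (mod 8), (2/3) = -1.
Reached (1/3) = 1. Collecting the sign flips along the way, the symbol is +1.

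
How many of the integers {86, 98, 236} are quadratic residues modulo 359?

(86/359) = -1 → non-residue.
(98/359) = +1 → QR.
(236/359) = -1 → non-residue.
Total quadratic residues among the 3: 1.

1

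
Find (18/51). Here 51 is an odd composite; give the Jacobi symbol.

Pull out 2: since 51 ≡ 3 (mod 8), (2/51) = -1.
Reciprocity: 9 ≡ 1 and 51 ≡ 3 (mod 4), so (9/51) = +(51/9).
Reduce top mod 9: now compute (6/9).
Pull out 2: since 9 ≡ 1 (mod 8), (2/9) = +1.
Reciprocity: 3 ≡ 3 and 9 ≡ 1 (mod 4), so (3/9) = +(9/3).
Reduce top mod 3: now compute (0/3).
Top reduces to 0: gcd > 1, so the symbol is 0.

0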